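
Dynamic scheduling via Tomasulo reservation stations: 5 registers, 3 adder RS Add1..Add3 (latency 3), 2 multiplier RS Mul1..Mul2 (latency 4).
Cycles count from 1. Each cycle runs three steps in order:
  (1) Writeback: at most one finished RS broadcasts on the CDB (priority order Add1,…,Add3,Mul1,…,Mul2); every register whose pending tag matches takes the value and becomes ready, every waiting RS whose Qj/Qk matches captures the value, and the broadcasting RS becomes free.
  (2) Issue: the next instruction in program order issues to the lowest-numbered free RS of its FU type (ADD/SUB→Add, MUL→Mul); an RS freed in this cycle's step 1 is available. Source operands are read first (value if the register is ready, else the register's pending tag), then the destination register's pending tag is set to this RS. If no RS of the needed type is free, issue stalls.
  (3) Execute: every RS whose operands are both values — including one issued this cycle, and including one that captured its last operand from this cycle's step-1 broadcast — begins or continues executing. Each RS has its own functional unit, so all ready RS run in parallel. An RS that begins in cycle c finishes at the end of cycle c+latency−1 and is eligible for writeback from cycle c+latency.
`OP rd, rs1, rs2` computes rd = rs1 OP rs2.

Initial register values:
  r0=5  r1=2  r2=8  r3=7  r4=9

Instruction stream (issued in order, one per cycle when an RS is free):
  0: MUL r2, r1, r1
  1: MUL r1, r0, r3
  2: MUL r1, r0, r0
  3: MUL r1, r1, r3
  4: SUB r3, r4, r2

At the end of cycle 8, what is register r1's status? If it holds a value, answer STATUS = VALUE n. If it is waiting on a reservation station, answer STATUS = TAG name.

  c1: issue MUL r2<-Mul1  regs: r0:5,r1:2,r2:Mul1,r3:7,r4:9
  c2: issue MUL r1<-Mul2  regs: r0:5,r1:Mul2,r2:Mul1,r3:7,r4:9
  c3: stall  regs: r0:5,r1:Mul2,r2:Mul1,r3:7,r4:9
  c4: stall  regs: r0:5,r1:Mul2,r2:Mul1,r3:7,r4:9
  c5: CDB Mul1=4; issue MUL r1<-Mul1  regs: r0:5,r1:Mul1,r2:4,r3:7,r4:9
  c6: CDB Mul2=35; issue MUL r1<-Mul2  regs: r0:5,r1:Mul2,r2:4,r3:7,r4:9
  c7: issue SUB r3<-Add1  regs: r0:5,r1:Mul2,r2:4,r3:Add1,r4:9
  c8: -  regs: r0:5,r1:Mul2,r2:4,r3:Add1,r4:9

STATUS = TAG Mul2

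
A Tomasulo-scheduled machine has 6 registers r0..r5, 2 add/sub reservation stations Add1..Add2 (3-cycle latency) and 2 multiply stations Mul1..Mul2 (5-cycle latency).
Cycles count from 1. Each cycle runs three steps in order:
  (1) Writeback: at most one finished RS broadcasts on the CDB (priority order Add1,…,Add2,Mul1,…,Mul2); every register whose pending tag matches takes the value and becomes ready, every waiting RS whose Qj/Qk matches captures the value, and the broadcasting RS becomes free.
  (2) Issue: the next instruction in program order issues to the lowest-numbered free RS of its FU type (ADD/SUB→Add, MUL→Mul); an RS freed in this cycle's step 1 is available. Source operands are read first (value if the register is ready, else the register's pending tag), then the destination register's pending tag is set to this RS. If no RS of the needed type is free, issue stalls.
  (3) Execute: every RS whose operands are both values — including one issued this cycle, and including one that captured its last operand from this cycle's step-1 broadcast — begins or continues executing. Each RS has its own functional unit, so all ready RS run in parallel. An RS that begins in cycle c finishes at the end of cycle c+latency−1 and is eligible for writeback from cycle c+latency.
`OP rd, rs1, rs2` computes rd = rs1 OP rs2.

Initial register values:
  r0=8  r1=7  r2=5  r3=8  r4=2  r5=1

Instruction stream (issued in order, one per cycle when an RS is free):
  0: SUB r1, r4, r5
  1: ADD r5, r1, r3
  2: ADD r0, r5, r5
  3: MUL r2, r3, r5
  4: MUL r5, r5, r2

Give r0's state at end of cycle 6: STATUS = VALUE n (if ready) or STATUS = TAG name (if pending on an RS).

STATUS = TAG Add1

cycle 1: issue SUB r1<-Add1 // r0:8,r1:Add1,r2:5,r3:8,r4:2,r5:1
cycle 2: issue ADD r5<-Add2 // r0:8,r1:Add1,r2:5,r3:8,r4:2,r5:Add2
cycle 3: stall // r0:8,r1:Add1,r2:5,r3:8,r4:2,r5:Add2
cycle 4: CDB Add1=1; issue ADD r0<-Add1 // r0:Add1,r1:1,r2:5,r3:8,r4:2,r5:Add2
cycle 5: issue MUL r2<-Mul1 // r0:Add1,r1:1,r2:Mul1,r3:8,r4:2,r5:Add2
cycle 6: issue MUL r5<-Mul2 // r0:Add1,r1:1,r2:Mul1,r3:8,r4:2,r5:Mul2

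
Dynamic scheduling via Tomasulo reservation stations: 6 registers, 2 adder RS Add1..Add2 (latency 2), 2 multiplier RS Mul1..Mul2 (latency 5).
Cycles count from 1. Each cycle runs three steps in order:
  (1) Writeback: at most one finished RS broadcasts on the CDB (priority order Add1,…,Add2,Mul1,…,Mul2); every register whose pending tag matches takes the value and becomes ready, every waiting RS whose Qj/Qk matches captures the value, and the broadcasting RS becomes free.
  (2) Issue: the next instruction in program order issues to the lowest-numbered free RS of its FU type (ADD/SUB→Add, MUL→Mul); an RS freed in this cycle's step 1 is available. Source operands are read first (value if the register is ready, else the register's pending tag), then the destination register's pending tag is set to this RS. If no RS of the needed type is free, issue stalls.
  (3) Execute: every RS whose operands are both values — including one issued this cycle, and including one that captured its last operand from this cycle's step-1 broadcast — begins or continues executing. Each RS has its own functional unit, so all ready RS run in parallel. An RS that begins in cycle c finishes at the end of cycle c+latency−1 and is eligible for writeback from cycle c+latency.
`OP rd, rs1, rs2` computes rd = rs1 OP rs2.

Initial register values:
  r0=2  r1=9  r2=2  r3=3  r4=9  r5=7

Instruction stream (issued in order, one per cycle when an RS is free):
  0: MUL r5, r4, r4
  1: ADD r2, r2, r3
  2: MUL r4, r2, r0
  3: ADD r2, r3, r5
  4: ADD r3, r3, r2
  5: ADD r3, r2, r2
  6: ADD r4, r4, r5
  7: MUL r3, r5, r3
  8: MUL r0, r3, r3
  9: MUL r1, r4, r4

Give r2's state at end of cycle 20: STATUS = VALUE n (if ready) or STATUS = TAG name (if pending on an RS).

STATUS = VALUE 84

  c1: issue MUL r5<-Mul1  regs: r0:2,r1:9,r2:2,r3:3,r4:9,r5:Mul1
  c2: issue ADD r2<-Add1  regs: r0:2,r1:9,r2:Add1,r3:3,r4:9,r5:Mul1
  c3: issue MUL r4<-Mul2  regs: r0:2,r1:9,r2:Add1,r3:3,r4:Mul2,r5:Mul1
  c4: CDB Add1=5; issue ADD r2<-Add1  regs: r0:2,r1:9,r2:Add1,r3:3,r4:Mul2,r5:Mul1
  c5: issue ADD r3<-Add2  regs: r0:2,r1:9,r2:Add1,r3:Add2,r4:Mul2,r5:Mul1
  c6: CDB Mul1=81; stall  regs: r0:2,r1:9,r2:Add1,r3:Add2,r4:Mul2,r5:81
  c7: stall  regs: r0:2,r1:9,r2:Add1,r3:Add2,r4:Mul2,r5:81
  c8: CDB Add1=84; issue ADD r3<-Add1  regs: r0:2,r1:9,r2:84,r3:Add1,r4:Mul2,r5:81
  c9: CDB Mul2=10; stall  regs: r0:2,r1:9,r2:84,r3:Add1,r4:10,r5:81
  c10: CDB Add1=168; issue ADD r4<-Add1  regs: r0:2,r1:9,r2:84,r3:168,r4:Add1,r5:81
  c11: CDB Add2=87; issue MUL r3<-Mul1  regs: r0:2,r1:9,r2:84,r3:Mul1,r4:Add1,r5:81
  c12: CDB Add1=91; issue MUL r0<-Mul2  regs: r0:Mul2,r1:9,r2:84,r3:Mul1,r4:91,r5:81
  c13: stall  regs: r0:Mul2,r1:9,r2:84,r3:Mul1,r4:91,r5:81
  c14: stall  regs: r0:Mul2,r1:9,r2:84,r3:Mul1,r4:91,r5:81
  c15: stall  regs: r0:Mul2,r1:9,r2:84,r3:Mul1,r4:91,r5:81
  c16: CDB Mul1=13608; issue MUL r1<-Mul1  regs: r0:Mul2,r1:Mul1,r2:84,r3:13608,r4:91,r5:81
  c17: -  regs: r0:Mul2,r1:Mul1,r2:84,r3:13608,r4:91,r5:81
  c18: -  regs: r0:Mul2,r1:Mul1,r2:84,r3:13608,r4:91,r5:81
  c19: -  regs: r0:Mul2,r1:Mul1,r2:84,r3:13608,r4:91,r5:81
  c20: -  regs: r0:Mul2,r1:Mul1,r2:84,r3:13608,r4:91,r5:81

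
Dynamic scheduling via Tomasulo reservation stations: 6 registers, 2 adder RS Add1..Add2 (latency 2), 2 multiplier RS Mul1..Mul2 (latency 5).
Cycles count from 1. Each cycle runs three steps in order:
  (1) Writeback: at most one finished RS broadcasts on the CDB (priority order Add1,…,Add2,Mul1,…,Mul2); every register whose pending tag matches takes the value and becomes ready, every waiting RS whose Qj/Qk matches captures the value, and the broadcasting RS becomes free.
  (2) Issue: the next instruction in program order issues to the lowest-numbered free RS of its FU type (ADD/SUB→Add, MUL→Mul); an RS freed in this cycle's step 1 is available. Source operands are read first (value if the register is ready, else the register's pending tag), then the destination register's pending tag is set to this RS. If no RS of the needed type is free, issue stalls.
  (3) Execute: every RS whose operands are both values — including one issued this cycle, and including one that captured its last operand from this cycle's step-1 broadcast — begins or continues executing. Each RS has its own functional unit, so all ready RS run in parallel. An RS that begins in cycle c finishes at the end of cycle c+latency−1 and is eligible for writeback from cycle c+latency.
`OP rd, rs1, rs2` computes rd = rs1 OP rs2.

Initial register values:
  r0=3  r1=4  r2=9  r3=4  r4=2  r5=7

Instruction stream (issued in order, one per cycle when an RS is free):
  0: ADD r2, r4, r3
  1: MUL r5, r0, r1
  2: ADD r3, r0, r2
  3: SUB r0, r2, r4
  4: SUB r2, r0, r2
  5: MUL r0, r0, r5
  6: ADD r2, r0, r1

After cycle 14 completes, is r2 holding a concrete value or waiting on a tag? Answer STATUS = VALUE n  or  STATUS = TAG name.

cycle 1: issue ADD r2<-Add1 // r0:3,r1:4,r2:Add1,r3:4,r4:2,r5:7
cycle 2: issue MUL r5<-Mul1 // r0:3,r1:4,r2:Add1,r3:4,r4:2,r5:Mul1
cycle 3: CDB Add1=6; issue ADD r3<-Add1 // r0:3,r1:4,r2:6,r3:Add1,r4:2,r5:Mul1
cycle 4: issue SUB r0<-Add2 // r0:Add2,r1:4,r2:6,r3:Add1,r4:2,r5:Mul1
cycle 5: CDB Add1=9; issue SUB r2<-Add1 // r0:Add2,r1:4,r2:Add1,r3:9,r4:2,r5:Mul1
cycle 6: CDB Add2=4; issue MUL r0<-Mul2 // r0:Mul2,r1:4,r2:Add1,r3:9,r4:2,r5:Mul1
cycle 7: CDB Mul1=12; issue ADD r2<-Add2 // r0:Mul2,r1:4,r2:Add2,r3:9,r4:2,r5:12
cycle 8: CDB Add1=-2 // r0:Mul2,r1:4,r2:Add2,r3:9,r4:2,r5:12
cycle 9: - // r0:Mul2,r1:4,r2:Add2,r3:9,r4:2,r5:12
cycle 10: - // r0:Mul2,r1:4,r2:Add2,r3:9,r4:2,r5:12
cycle 11: - // r0:Mul2,r1:4,r2:Add2,r3:9,r4:2,r5:12
cycle 12: CDB Mul2=48 // r0:48,r1:4,r2:Add2,r3:9,r4:2,r5:12
cycle 13: - // r0:48,r1:4,r2:Add2,r3:9,r4:2,r5:12
cycle 14: CDB Add2=52 // r0:48,r1:4,r2:52,r3:9,r4:2,r5:12

STATUS = VALUE 52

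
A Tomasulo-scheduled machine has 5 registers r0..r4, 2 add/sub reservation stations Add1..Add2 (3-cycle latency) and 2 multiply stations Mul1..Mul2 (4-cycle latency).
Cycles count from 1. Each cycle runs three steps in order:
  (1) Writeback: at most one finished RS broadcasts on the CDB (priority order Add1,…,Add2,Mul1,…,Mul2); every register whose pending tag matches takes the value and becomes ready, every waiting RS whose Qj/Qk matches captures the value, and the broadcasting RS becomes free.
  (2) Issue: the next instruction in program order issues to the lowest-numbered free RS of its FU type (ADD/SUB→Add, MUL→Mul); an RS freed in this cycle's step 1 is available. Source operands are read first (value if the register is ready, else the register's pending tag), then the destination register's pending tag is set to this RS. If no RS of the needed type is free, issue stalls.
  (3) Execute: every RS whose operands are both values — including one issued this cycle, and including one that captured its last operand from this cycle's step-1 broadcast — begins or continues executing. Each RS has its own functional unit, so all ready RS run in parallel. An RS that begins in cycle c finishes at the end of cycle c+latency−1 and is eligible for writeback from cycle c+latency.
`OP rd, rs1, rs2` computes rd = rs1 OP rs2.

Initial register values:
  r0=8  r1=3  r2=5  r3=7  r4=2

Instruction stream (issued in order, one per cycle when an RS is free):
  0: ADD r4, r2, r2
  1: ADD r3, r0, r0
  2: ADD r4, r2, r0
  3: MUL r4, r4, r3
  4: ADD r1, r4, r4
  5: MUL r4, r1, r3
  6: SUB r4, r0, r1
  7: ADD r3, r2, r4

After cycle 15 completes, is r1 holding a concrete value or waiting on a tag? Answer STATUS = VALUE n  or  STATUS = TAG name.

STATUS = VALUE 416

  c1: issue ADD r4<-Add1  regs: r0:8,r1:3,r2:5,r3:7,r4:Add1
  c2: issue ADD r3<-Add2  regs: r0:8,r1:3,r2:5,r3:Add2,r4:Add1
  c3: stall  regs: r0:8,r1:3,r2:5,r3:Add2,r4:Add1
  c4: CDB Add1=10; issue ADD r4<-Add1  regs: r0:8,r1:3,r2:5,r3:Add2,r4:Add1
  c5: CDB Add2=16; issue MUL r4<-Mul1  regs: r0:8,r1:3,r2:5,r3:16,r4:Mul1
  c6: issue ADD r1<-Add2  regs: r0:8,r1:Add2,r2:5,r3:16,r4:Mul1
  c7: CDB Add1=13; issue MUL r4<-Mul2  regs: r0:8,r1:Add2,r2:5,r3:16,r4:Mul2
  c8: issue SUB r4<-Add1  regs: r0:8,r1:Add2,r2:5,r3:16,r4:Add1
  c9: stall  regs: r0:8,r1:Add2,r2:5,r3:16,r4:Add1
  c10: stall  regs: r0:8,r1:Add2,r2:5,r3:16,r4:Add1
  c11: CDB Mul1=208; stall  regs: r0:8,r1:Add2,r2:5,r3:16,r4:Add1
  c12: stall  regs: r0:8,r1:Add2,r2:5,r3:16,r4:Add1
  c13: stall  regs: r0:8,r1:Add2,r2:5,r3:16,r4:Add1
  c14: CDB Add2=416; issue ADD r3<-Add2  regs: r0:8,r1:416,r2:5,r3:Add2,r4:Add1
  c15: -  regs: r0:8,r1:416,r2:5,r3:Add2,r4:Add1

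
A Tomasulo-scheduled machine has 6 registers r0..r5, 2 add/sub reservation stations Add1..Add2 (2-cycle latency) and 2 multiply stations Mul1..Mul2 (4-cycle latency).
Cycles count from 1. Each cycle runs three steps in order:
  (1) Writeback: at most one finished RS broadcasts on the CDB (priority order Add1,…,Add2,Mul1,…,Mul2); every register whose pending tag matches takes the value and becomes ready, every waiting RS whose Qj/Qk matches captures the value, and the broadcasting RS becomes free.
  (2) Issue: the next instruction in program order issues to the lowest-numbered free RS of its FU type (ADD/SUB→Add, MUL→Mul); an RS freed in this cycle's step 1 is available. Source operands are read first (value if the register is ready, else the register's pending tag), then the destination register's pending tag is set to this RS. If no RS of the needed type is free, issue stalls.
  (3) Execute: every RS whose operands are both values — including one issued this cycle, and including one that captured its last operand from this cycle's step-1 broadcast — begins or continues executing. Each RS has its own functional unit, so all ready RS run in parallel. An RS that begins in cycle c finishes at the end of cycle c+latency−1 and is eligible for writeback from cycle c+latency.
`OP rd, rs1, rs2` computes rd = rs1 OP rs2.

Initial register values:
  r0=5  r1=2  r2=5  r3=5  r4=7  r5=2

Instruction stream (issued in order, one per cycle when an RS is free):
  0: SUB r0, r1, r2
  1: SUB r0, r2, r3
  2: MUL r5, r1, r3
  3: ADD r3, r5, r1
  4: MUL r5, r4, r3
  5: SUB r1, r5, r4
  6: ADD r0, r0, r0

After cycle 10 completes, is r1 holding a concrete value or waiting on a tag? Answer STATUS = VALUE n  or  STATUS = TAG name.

STATUS = TAG Add2

  c1: issue SUB r0<-Add1  regs: r0:Add1,r1:2,r2:5,r3:5,r4:7,r5:2
  c2: issue SUB r0<-Add2  regs: r0:Add2,r1:2,r2:5,r3:5,r4:7,r5:2
  c3: CDB Add1=-3; issue MUL r5<-Mul1  regs: r0:Add2,r1:2,r2:5,r3:5,r4:7,r5:Mul1
  c4: CDB Add2=0; issue ADD r3<-Add1  regs: r0:0,r1:2,r2:5,r3:Add1,r4:7,r5:Mul1
  c5: issue MUL r5<-Mul2  regs: r0:0,r1:2,r2:5,r3:Add1,r4:7,r5:Mul2
  c6: issue SUB r1<-Add2  regs: r0:0,r1:Add2,r2:5,r3:Add1,r4:7,r5:Mul2
  c7: CDB Mul1=10; stall  regs: r0:0,r1:Add2,r2:5,r3:Add1,r4:7,r5:Mul2
  c8: stall  regs: r0:0,r1:Add2,r2:5,r3:Add1,r4:7,r5:Mul2
  c9: CDB Add1=12; issue ADD r0<-Add1  regs: r0:Add1,r1:Add2,r2:5,r3:12,r4:7,r5:Mul2
  c10: -  regs: r0:Add1,r1:Add2,r2:5,r3:12,r4:7,r5:Mul2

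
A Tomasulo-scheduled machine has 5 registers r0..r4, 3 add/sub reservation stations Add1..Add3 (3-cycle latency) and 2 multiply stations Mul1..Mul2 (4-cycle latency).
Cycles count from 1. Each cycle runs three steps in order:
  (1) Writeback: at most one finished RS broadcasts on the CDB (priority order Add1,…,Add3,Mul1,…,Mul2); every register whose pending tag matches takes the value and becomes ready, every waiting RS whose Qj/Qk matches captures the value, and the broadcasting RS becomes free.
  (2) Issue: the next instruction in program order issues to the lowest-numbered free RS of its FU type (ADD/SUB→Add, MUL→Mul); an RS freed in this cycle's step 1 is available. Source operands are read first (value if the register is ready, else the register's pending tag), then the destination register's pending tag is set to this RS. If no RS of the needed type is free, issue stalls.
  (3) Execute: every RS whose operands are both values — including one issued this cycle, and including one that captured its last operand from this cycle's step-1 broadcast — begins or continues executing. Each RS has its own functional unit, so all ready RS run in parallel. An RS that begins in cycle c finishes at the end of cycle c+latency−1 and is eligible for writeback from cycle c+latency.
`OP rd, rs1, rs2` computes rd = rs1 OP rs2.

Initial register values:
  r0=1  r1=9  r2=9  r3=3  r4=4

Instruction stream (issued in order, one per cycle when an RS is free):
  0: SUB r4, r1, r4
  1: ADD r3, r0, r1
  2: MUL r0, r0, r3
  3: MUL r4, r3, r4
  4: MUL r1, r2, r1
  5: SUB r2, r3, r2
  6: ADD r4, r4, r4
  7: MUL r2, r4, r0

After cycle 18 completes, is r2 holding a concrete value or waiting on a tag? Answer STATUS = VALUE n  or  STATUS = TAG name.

c1: issue SUB r4<-Add1 | r0:1,r1:9,r2:9,r3:3,r4:Add1
c2: issue ADD r3<-Add2 | r0:1,r1:9,r2:9,r3:Add2,r4:Add1
c3: issue MUL r0<-Mul1 | r0:Mul1,r1:9,r2:9,r3:Add2,r4:Add1
c4: CDB Add1=5; issue MUL r4<-Mul2 | r0:Mul1,r1:9,r2:9,r3:Add2,r4:Mul2
c5: CDB Add2=10; stall | r0:Mul1,r1:9,r2:9,r3:10,r4:Mul2
c6: stall | r0:Mul1,r1:9,r2:9,r3:10,r4:Mul2
c7: stall | r0:Mul1,r1:9,r2:9,r3:10,r4:Mul2
c8: stall | r0:Mul1,r1:9,r2:9,r3:10,r4:Mul2
c9: CDB Mul1=10; issue MUL r1<-Mul1 | r0:10,r1:Mul1,r2:9,r3:10,r4:Mul2
c10: CDB Mul2=50; issue SUB r2<-Add1 | r0:10,r1:Mul1,r2:Add1,r3:10,r4:50
c11: issue ADD r4<-Add2 | r0:10,r1:Mul1,r2:Add1,r3:10,r4:Add2
c12: issue MUL r2<-Mul2 | r0:10,r1:Mul1,r2:Mul2,r3:10,r4:Add2
c13: CDB Add1=1 | r0:10,r1:Mul1,r2:Mul2,r3:10,r4:Add2
c14: CDB Add2=100 | r0:10,r1:Mul1,r2:Mul2,r3:10,r4:100
c15: CDB Mul1=81 | r0:10,r1:81,r2:Mul2,r3:10,r4:100
c16: - | r0:10,r1:81,r2:Mul2,r3:10,r4:100
c17: - | r0:10,r1:81,r2:Mul2,r3:10,r4:100
c18: CDB Mul2=1000 | r0:10,r1:81,r2:1000,r3:10,r4:100

STATUS = VALUE 1000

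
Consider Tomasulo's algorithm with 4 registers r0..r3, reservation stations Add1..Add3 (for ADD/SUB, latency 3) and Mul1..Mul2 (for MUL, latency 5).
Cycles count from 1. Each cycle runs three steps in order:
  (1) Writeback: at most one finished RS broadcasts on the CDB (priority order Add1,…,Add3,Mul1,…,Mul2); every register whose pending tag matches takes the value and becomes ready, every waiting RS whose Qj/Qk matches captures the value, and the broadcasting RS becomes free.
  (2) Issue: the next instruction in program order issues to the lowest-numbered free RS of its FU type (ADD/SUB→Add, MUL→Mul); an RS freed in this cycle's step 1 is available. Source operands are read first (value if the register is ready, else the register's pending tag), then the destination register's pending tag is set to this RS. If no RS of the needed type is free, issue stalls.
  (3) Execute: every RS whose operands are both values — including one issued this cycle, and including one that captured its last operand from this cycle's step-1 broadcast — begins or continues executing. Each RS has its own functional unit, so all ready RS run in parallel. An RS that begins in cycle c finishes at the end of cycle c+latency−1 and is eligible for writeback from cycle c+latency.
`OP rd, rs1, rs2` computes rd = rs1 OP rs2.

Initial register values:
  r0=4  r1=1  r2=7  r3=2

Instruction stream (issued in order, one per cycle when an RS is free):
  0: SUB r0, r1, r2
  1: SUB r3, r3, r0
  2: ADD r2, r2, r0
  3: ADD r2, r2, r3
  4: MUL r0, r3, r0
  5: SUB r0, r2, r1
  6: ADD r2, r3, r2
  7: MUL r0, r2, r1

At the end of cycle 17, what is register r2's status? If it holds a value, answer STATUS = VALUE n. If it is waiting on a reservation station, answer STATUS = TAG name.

  c1: issue SUB r0<-Add1  regs: r0:Add1,r1:1,r2:7,r3:2
  c2: issue SUB r3<-Add2  regs: r0:Add1,r1:1,r2:7,r3:Add2
  c3: issue ADD r2<-Add3  regs: r0:Add1,r1:1,r2:Add3,r3:Add2
  c4: CDB Add1=-6; issue ADD r2<-Add1  regs: r0:-6,r1:1,r2:Add1,r3:Add2
  c5: issue MUL r0<-Mul1  regs: r0:Mul1,r1:1,r2:Add1,r3:Add2
  c6: stall  regs: r0:Mul1,r1:1,r2:Add1,r3:Add2
  c7: CDB Add2=8; issue SUB r0<-Add2  regs: r0:Add2,r1:1,r2:Add1,r3:8
  c8: CDB Add3=1; issue ADD r2<-Add3  regs: r0:Add2,r1:1,r2:Add3,r3:8
  c9: issue MUL r0<-Mul2  regs: r0:Mul2,r1:1,r2:Add3,r3:8
  c10: -  regs: r0:Mul2,r1:1,r2:Add3,r3:8
  c11: CDB Add1=9  regs: r0:Mul2,r1:1,r2:Add3,r3:8
  c12: CDB Mul1=-48  regs: r0:Mul2,r1:1,r2:Add3,r3:8
  c13: -  regs: r0:Mul2,r1:1,r2:Add3,r3:8
  c14: CDB Add2=8  regs: r0:Mul2,r1:1,r2:Add3,r3:8
  c15: CDB Add3=17  regs: r0:Mul2,r1:1,r2:17,r3:8
  c16: -  regs: r0:Mul2,r1:1,r2:17,r3:8
  c17: -  regs: r0:Mul2,r1:1,r2:17,r3:8

STATUS = VALUE 17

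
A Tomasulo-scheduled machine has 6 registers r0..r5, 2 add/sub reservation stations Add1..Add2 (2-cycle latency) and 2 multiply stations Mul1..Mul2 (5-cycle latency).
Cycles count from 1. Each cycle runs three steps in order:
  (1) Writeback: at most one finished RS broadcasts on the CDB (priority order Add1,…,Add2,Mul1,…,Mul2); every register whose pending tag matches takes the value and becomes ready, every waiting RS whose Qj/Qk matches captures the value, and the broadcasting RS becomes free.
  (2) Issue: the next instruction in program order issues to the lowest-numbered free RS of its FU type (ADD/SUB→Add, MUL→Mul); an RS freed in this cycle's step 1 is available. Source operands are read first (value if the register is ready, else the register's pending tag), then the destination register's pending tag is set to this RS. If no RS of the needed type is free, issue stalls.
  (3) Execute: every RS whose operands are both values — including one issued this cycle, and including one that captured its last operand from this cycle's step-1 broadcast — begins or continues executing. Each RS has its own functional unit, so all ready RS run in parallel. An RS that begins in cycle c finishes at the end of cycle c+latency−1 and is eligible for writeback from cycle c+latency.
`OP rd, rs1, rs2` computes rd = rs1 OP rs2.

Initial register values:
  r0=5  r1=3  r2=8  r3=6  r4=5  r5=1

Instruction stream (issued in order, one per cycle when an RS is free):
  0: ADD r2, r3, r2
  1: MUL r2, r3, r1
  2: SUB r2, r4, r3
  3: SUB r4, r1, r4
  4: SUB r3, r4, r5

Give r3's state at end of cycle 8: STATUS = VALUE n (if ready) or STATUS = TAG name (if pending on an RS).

STATUS = VALUE -3

cycle 1: issue ADD r2<-Add1 // r0:5,r1:3,r2:Add1,r3:6,r4:5,r5:1
cycle 2: issue MUL r2<-Mul1 // r0:5,r1:3,r2:Mul1,r3:6,r4:5,r5:1
cycle 3: CDB Add1=14; issue SUB r2<-Add1 // r0:5,r1:3,r2:Add1,r3:6,r4:5,r5:1
cycle 4: issue SUB r4<-Add2 // r0:5,r1:3,r2:Add1,r3:6,r4:Add2,r5:1
cycle 5: CDB Add1=-1; issue SUB r3<-Add1 // r0:5,r1:3,r2:-1,r3:Add1,r4:Add2,r5:1
cycle 6: CDB Add2=-2 // r0:5,r1:3,r2:-1,r3:Add1,r4:-2,r5:1
cycle 7: CDB Mul1=18 // r0:5,r1:3,r2:-1,r3:Add1,r4:-2,r5:1
cycle 8: CDB Add1=-3 // r0:5,r1:3,r2:-1,r3:-3,r4:-2,r5:1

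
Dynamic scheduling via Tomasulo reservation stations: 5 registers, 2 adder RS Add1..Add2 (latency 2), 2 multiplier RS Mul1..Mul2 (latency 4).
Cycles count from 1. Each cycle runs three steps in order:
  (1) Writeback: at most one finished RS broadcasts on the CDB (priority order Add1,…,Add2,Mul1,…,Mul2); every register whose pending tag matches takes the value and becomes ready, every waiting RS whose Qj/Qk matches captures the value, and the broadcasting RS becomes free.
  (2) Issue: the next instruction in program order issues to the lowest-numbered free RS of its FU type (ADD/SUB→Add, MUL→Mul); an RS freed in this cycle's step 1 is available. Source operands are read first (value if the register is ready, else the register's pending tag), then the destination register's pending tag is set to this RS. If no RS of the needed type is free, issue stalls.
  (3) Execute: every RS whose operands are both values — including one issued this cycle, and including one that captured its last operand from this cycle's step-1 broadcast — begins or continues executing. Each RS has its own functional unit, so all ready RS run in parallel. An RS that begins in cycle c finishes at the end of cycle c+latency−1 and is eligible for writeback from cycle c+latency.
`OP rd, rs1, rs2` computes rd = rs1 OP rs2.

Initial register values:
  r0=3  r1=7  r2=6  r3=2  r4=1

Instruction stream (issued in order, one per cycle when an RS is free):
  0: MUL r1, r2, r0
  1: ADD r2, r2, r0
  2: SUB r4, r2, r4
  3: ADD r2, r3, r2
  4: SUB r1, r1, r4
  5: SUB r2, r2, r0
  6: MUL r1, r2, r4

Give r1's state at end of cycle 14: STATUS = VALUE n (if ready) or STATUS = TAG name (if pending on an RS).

STATUS = VALUE 64

c1: issue MUL r1<-Mul1 | r0:3,r1:Mul1,r2:6,r3:2,r4:1
c2: issue ADD r2<-Add1 | r0:3,r1:Mul1,r2:Add1,r3:2,r4:1
c3: issue SUB r4<-Add2 | r0:3,r1:Mul1,r2:Add1,r3:2,r4:Add2
c4: CDB Add1=9; issue ADD r2<-Add1 | r0:3,r1:Mul1,r2:Add1,r3:2,r4:Add2
c5: CDB Mul1=18; stall | r0:3,r1:18,r2:Add1,r3:2,r4:Add2
c6: CDB Add1=11; issue SUB r1<-Add1 | r0:3,r1:Add1,r2:11,r3:2,r4:Add2
c7: CDB Add2=8; issue SUB r2<-Add2 | r0:3,r1:Add1,r2:Add2,r3:2,r4:8
c8: issue MUL r1<-Mul1 | r0:3,r1:Mul1,r2:Add2,r3:2,r4:8
c9: CDB Add1=10 | r0:3,r1:Mul1,r2:Add2,r3:2,r4:8
c10: CDB Add2=8 | r0:3,r1:Mul1,r2:8,r3:2,r4:8
c11: - | r0:3,r1:Mul1,r2:8,r3:2,r4:8
c12: - | r0:3,r1:Mul1,r2:8,r3:2,r4:8
c13: - | r0:3,r1:Mul1,r2:8,r3:2,r4:8
c14: CDB Mul1=64 | r0:3,r1:64,r2:8,r3:2,r4:8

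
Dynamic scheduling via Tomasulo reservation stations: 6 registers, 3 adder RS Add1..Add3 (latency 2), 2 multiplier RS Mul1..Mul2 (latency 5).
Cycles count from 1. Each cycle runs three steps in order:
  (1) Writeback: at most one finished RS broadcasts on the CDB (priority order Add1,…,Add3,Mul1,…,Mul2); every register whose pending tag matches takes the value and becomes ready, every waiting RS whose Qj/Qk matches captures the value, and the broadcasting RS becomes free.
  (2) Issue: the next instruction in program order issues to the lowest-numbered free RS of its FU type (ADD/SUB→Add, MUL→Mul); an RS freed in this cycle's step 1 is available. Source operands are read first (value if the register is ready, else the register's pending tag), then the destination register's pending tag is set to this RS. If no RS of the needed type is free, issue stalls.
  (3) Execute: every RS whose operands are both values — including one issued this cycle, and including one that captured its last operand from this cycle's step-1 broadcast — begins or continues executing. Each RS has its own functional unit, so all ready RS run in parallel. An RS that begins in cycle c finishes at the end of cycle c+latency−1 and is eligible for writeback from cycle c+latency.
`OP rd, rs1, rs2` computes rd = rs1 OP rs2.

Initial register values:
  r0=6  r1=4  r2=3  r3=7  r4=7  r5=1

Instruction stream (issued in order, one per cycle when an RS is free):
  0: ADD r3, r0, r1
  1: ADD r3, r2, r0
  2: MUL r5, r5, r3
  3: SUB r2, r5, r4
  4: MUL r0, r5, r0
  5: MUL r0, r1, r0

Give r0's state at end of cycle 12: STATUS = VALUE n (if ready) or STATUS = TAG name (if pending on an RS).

cycle 1: issue ADD r3<-Add1 // r0:6,r1:4,r2:3,r3:Add1,r4:7,r5:1
cycle 2: issue ADD r3<-Add2 // r0:6,r1:4,r2:3,r3:Add2,r4:7,r5:1
cycle 3: CDB Add1=10; issue MUL r5<-Mul1 // r0:6,r1:4,r2:3,r3:Add2,r4:7,r5:Mul1
cycle 4: CDB Add2=9; issue SUB r2<-Add1 // r0:6,r1:4,r2:Add1,r3:9,r4:7,r5:Mul1
cycle 5: issue MUL r0<-Mul2 // r0:Mul2,r1:4,r2:Add1,r3:9,r4:7,r5:Mul1
cycle 6: stall // r0:Mul2,r1:4,r2:Add1,r3:9,r4:7,r5:Mul1
cycle 7: stall // r0:Mul2,r1:4,r2:Add1,r3:9,r4:7,r5:Mul1
cycle 8: stall // r0:Mul2,r1:4,r2:Add1,r3:9,r4:7,r5:Mul1
cycle 9: CDB Mul1=9; issue MUL r0<-Mul1 // r0:Mul1,r1:4,r2:Add1,r3:9,r4:7,r5:9
cycle 10: - // r0:Mul1,r1:4,r2:Add1,r3:9,r4:7,r5:9
cycle 11: CDB Add1=2 // r0:Mul1,r1:4,r2:2,r3:9,r4:7,r5:9
cycle 12: - // r0:Mul1,r1:4,r2:2,r3:9,r4:7,r5:9

STATUS = TAG Mul1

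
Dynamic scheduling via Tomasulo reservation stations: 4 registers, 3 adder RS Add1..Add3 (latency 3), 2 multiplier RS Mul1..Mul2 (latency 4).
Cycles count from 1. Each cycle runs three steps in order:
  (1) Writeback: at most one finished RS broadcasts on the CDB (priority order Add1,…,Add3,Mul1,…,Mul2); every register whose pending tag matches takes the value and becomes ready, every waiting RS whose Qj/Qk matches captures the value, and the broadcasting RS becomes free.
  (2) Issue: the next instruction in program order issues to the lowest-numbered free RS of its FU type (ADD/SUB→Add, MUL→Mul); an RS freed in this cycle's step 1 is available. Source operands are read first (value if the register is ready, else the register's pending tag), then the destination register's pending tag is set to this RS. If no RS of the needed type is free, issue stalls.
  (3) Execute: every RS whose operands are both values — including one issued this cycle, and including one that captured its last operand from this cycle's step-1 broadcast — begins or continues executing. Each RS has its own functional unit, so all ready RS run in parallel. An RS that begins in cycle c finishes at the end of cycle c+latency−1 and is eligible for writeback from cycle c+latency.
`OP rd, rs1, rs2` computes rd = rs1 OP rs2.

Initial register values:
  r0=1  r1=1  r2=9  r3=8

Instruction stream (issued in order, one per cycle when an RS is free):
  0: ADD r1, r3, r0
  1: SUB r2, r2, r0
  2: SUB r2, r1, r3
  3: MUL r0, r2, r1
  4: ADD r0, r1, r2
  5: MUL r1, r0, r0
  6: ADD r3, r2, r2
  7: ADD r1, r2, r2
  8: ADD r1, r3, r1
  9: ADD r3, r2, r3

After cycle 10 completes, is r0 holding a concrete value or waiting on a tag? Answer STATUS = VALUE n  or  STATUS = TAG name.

STATUS = VALUE 10

cycle 1: issue ADD r1<-Add1 // r0:1,r1:Add1,r2:9,r3:8
cycle 2: issue SUB r2<-Add2 // r0:1,r1:Add1,r2:Add2,r3:8
cycle 3: issue SUB r2<-Add3 // r0:1,r1:Add1,r2:Add3,r3:8
cycle 4: CDB Add1=9; issue MUL r0<-Mul1 // r0:Mul1,r1:9,r2:Add3,r3:8
cycle 5: CDB Add2=8; issue ADD r0<-Add1 // r0:Add1,r1:9,r2:Add3,r3:8
cycle 6: issue MUL r1<-Mul2 // r0:Add1,r1:Mul2,r2:Add3,r3:8
cycle 7: CDB Add3=1; issue ADD r3<-Add2 // r0:Add1,r1:Mul2,r2:1,r3:Add2
cycle 8: issue ADD r1<-Add3 // r0:Add1,r1:Add3,r2:1,r3:Add2
cycle 9: stall // r0:Add1,r1:Add3,r2:1,r3:Add2
cycle 10: CDB Add1=10; issue ADD r1<-Add1 // r0:10,r1:Add1,r2:1,r3:Add2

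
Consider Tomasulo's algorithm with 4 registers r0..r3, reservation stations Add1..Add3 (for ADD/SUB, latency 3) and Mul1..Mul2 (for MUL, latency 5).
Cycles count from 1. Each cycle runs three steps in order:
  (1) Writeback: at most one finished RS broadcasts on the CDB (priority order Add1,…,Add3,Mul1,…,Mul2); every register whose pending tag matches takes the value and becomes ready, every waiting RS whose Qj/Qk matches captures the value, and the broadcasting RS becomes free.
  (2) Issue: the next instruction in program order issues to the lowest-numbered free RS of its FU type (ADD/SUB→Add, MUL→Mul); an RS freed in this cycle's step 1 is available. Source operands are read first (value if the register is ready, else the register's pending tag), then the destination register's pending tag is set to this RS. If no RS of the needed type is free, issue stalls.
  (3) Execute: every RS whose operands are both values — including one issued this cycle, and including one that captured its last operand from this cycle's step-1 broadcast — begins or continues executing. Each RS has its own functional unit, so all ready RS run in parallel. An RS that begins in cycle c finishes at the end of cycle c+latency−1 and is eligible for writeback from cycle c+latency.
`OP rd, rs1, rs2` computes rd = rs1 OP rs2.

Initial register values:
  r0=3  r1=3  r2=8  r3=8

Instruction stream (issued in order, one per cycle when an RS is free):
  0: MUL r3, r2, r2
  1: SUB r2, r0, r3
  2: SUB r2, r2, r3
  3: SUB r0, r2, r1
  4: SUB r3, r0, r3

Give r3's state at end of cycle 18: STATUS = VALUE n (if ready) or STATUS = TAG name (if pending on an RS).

STATUS = VALUE -192

cycle 1: issue MUL r3<-Mul1 // r0:3,r1:3,r2:8,r3:Mul1
cycle 2: issue SUB r2<-Add1 // r0:3,r1:3,r2:Add1,r3:Mul1
cycle 3: issue SUB r2<-Add2 // r0:3,r1:3,r2:Add2,r3:Mul1
cycle 4: issue SUB r0<-Add3 // r0:Add3,r1:3,r2:Add2,r3:Mul1
cycle 5: stall // r0:Add3,r1:3,r2:Add2,r3:Mul1
cycle 6: CDB Mul1=64; stall // r0:Add3,r1:3,r2:Add2,r3:64
cycle 7: stall // r0:Add3,r1:3,r2:Add2,r3:64
cycle 8: stall // r0:Add3,r1:3,r2:Add2,r3:64
cycle 9: CDB Add1=-61; issue SUB r3<-Add1 // r0:Add3,r1:3,r2:Add2,r3:Add1
cycle 10: - // r0:Add3,r1:3,r2:Add2,r3:Add1
cycle 11: - // r0:Add3,r1:3,r2:Add2,r3:Add1
cycle 12: CDB Add2=-125 // r0:Add3,r1:3,r2:-125,r3:Add1
cycle 13: - // r0:Add3,r1:3,r2:-125,r3:Add1
cycle 14: - // r0:Add3,r1:3,r2:-125,r3:Add1
cycle 15: CDB Add3=-128 // r0:-128,r1:3,r2:-125,r3:Add1
cycle 16: - // r0:-128,r1:3,r2:-125,r3:Add1
cycle 17: - // r0:-128,r1:3,r2:-125,r3:Add1
cycle 18: CDB Add1=-192 // r0:-128,r1:3,r2:-125,r3:-192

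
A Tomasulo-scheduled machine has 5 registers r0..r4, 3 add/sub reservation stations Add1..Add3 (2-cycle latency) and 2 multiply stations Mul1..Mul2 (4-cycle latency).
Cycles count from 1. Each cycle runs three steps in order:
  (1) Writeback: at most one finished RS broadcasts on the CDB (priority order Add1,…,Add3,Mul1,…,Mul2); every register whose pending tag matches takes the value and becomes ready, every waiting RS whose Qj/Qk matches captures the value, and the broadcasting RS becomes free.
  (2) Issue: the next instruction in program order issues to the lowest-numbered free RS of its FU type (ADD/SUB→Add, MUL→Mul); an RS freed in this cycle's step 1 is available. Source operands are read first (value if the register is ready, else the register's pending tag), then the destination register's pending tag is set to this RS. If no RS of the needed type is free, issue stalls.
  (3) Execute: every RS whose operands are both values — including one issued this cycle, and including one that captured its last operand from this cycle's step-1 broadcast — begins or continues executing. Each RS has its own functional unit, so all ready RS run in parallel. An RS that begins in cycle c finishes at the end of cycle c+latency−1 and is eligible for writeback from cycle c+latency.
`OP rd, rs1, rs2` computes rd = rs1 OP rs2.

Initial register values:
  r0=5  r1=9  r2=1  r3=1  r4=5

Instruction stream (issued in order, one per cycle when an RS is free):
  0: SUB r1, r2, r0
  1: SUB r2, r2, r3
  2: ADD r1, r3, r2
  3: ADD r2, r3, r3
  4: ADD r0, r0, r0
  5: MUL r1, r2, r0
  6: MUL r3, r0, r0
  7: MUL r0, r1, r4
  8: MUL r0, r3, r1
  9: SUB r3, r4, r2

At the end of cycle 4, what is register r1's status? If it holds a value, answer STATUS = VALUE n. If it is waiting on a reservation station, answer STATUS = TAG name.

c1: issue SUB r1<-Add1 | r0:5,r1:Add1,r2:1,r3:1,r4:5
c2: issue SUB r2<-Add2 | r0:5,r1:Add1,r2:Add2,r3:1,r4:5
c3: CDB Add1=-4; issue ADD r1<-Add1 | r0:5,r1:Add1,r2:Add2,r3:1,r4:5
c4: CDB Add2=0; issue ADD r2<-Add2 | r0:5,r1:Add1,r2:Add2,r3:1,r4:5

STATUS = TAG Add1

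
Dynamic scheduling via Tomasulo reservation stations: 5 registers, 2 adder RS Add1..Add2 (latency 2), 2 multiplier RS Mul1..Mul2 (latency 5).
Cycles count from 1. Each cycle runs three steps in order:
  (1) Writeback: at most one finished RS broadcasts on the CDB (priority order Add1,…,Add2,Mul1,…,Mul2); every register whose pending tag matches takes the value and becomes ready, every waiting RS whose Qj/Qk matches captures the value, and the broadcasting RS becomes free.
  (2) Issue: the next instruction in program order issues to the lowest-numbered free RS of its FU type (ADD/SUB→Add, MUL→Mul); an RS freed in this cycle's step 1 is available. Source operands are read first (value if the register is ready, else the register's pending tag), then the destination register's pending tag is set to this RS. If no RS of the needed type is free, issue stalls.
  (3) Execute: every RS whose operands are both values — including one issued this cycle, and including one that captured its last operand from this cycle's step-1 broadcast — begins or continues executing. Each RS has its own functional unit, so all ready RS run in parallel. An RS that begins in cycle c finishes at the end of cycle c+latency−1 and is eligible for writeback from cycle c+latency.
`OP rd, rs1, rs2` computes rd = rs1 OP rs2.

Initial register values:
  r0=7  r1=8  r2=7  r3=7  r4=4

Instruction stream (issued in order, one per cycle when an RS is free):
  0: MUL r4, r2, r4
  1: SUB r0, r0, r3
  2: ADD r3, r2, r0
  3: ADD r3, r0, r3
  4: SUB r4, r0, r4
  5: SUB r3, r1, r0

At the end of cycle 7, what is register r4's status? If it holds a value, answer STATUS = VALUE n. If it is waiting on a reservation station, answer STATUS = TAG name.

STATUS = TAG Add2

cycle 1: issue MUL r4<-Mul1 // r0:7,r1:8,r2:7,r3:7,r4:Mul1
cycle 2: issue SUB r0<-Add1 // r0:Add1,r1:8,r2:7,r3:7,r4:Mul1
cycle 3: issue ADD r3<-Add2 // r0:Add1,r1:8,r2:7,r3:Add2,r4:Mul1
cycle 4: CDB Add1=0; issue ADD r3<-Add1 // r0:0,r1:8,r2:7,r3:Add1,r4:Mul1
cycle 5: stall // r0:0,r1:8,r2:7,r3:Add1,r4:Mul1
cycle 6: CDB Add2=7; issue SUB r4<-Add2 // r0:0,r1:8,r2:7,r3:Add1,r4:Add2
cycle 7: CDB Mul1=28; stall // r0:0,r1:8,r2:7,r3:Add1,r4:Add2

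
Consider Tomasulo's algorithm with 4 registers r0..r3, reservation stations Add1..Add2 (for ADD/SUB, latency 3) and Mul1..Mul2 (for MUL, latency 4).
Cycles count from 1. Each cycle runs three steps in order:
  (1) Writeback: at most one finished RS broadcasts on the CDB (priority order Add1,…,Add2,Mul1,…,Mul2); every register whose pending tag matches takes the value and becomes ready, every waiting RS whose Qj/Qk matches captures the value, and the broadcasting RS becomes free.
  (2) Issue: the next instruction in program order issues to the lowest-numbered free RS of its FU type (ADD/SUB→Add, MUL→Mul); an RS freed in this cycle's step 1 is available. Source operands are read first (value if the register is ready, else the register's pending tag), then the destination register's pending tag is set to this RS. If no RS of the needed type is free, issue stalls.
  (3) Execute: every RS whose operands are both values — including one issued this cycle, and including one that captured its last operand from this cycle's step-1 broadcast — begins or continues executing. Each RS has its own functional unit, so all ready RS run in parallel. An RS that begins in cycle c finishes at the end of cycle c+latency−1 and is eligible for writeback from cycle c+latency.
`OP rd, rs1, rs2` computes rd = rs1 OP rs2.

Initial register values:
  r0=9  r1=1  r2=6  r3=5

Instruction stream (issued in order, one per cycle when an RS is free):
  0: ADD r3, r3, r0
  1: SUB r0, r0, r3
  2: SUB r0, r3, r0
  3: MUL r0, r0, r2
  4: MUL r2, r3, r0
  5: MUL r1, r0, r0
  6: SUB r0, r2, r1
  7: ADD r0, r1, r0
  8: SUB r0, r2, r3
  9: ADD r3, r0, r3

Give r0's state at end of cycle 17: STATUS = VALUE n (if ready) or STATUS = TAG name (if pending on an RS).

cycle 1: issue ADD r3<-Add1 // r0:9,r1:1,r2:6,r3:Add1
cycle 2: issue SUB r0<-Add2 // r0:Add2,r1:1,r2:6,r3:Add1
cycle 3: stall // r0:Add2,r1:1,r2:6,r3:Add1
cycle 4: CDB Add1=14; issue SUB r0<-Add1 // r0:Add1,r1:1,r2:6,r3:14
cycle 5: issue MUL r0<-Mul1 // r0:Mul1,r1:1,r2:6,r3:14
cycle 6: issue MUL r2<-Mul2 // r0:Mul1,r1:1,r2:Mul2,r3:14
cycle 7: CDB Add2=-5; stall // r0:Mul1,r1:1,r2:Mul2,r3:14
cycle 8: stall // r0:Mul1,r1:1,r2:Mul2,r3:14
cycle 9: stall // r0:Mul1,r1:1,r2:Mul2,r3:14
cycle 10: CDB Add1=19; stall // r0:Mul1,r1:1,r2:Mul2,r3:14
cycle 11: stall // r0:Mul1,r1:1,r2:Mul2,r3:14
cycle 12: stall // r0:Mul1,r1:1,r2:Mul2,r3:14
cycle 13: stall // r0:Mul1,r1:1,r2:Mul2,r3:14
cycle 14: CDB Mul1=114; issue MUL r1<-Mul1 // r0:114,r1:Mul1,r2:Mul2,r3:14
cycle 15: issue SUB r0<-Add1 // r0:Add1,r1:Mul1,r2:Mul2,r3:14
cycle 16: issue ADD r0<-Add2 // r0:Add2,r1:Mul1,r2:Mul2,r3:14
cycle 17: stall // r0:Add2,r1:Mul1,r2:Mul2,r3:14

STATUS = TAG Add2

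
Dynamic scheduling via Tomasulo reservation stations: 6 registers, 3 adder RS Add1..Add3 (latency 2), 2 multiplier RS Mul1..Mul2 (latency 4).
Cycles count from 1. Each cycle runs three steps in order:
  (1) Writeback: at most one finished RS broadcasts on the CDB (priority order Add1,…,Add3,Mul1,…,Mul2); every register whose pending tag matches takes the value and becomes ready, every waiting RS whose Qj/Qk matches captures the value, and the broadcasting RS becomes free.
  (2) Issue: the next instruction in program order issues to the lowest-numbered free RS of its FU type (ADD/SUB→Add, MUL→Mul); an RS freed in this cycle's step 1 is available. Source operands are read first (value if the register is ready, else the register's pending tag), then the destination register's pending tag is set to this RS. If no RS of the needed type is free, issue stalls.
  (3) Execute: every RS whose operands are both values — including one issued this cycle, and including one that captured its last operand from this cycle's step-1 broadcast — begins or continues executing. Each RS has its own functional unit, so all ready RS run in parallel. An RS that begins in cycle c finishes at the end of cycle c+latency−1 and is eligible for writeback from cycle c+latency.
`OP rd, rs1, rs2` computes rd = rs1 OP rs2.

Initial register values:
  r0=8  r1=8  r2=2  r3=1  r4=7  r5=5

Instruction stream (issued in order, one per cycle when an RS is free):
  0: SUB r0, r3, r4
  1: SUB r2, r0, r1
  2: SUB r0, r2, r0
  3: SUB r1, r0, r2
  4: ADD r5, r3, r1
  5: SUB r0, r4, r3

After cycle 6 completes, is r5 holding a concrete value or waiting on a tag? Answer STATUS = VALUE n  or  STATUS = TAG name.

  c1: issue SUB r0<-Add1  regs: r0:Add1,r1:8,r2:2,r3:1,r4:7,r5:5
  c2: issue SUB r2<-Add2  regs: r0:Add1,r1:8,r2:Add2,r3:1,r4:7,r5:5
  c3: CDB Add1=-6; issue SUB r0<-Add1  regs: r0:Add1,r1:8,r2:Add2,r3:1,r4:7,r5:5
  c4: issue SUB r1<-Add3  regs: r0:Add1,r1:Add3,r2:Add2,r3:1,r4:7,r5:5
  c5: CDB Add2=-14; issue ADD r5<-Add2  regs: r0:Add1,r1:Add3,r2:-14,r3:1,r4:7,r5:Add2
  c6: stall  regs: r0:Add1,r1:Add3,r2:-14,r3:1,r4:7,r5:Add2

STATUS = TAG Add2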